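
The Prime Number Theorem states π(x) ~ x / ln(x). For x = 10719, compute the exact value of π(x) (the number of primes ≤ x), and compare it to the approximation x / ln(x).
π(10719) = 1306;  x/ln(x) ≈ 1155.09;  relative error ≈ 11.55%.

Directly count primes up to 10719: π(10719) = 1306. The PNT approximation gives 10719/ln(10719) ≈ 10719/9.27977 ≈ 1155.09. Relative error (π(x) − x/ln(x)) / π(x) ≈ 11.55%; the approximation is known to undercount slightly (Li(x) is a better estimate).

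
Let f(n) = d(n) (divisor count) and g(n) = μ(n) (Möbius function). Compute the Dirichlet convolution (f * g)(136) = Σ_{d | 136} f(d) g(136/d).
(d * μ)(136) = 1

Divisors of 136: [1, 2, 4, 8, 17, 34, 68, 136]. For each d | 136:
  d = 1: d(1) · μ(136/1) = 1 · 0 = 0
  d = 2: d(2) · μ(136/2) = 2 · 0 = 0
  d = 4: d(4) · μ(136/4) = 3 · 1 = 3
  d = 8: d(8) · μ(136/8) = 4 · -1 = -4
  d = 17: d(17) · μ(136/17) = 2 · 0 = 0
  d = 34: d(34) · μ(136/34) = 4 · 0 = 0
  d = 68: d(68) · μ(136/68) = 6 · -1 = -6
  d = 136: d(136) · μ(136/136) = 8 · 1 = 8
Summing: (d * μ)(136) = 0 + 0 + 3 + -4 + 0 + 0 + -6 + 8 = 1.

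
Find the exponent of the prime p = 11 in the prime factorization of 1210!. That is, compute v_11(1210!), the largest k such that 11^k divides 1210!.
v_11(1210!) = 120

Legendre's formula: v_p(n!) = Σ_{k ≥ 1} ⌊n / p^k⌋. For p = 11, n = 1210, the terms are:
  ⌊1210/11^1⌋ = ⌊1210/11⌋ = 110
  ⌊1210/11^2⌋ = ⌊1210/121⌋ = 10
(the next term ⌊1210/11^3⌋ = 0, terminating the sum). Summing: v_11(1210!) = 110 + 10 = 120.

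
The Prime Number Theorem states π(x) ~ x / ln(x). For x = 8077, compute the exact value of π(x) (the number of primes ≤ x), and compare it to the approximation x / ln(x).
π(8077) = 1014;  x/ln(x) ≈ 897.77;  relative error ≈ 11.46%.

Directly count primes up to 8077: π(8077) = 1014. The PNT approximation gives 8077/ln(8077) ≈ 8077/8.99678 ≈ 897.77. Relative error (π(x) − x/ln(x)) / π(x) ≈ 11.46%; the approximation is known to undercount slightly (Li(x) is a better estimate).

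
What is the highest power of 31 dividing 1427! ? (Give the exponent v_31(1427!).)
v_31(1427!) = 47

Legendre's formula: v_p(n!) = Σ_{k ≥ 1} ⌊n / p^k⌋. For p = 31, n = 1427, the terms are:
  ⌊1427/31^1⌋ = ⌊1427/31⌋ = 46
  ⌊1427/31^2⌋ = ⌊1427/961⌋ = 1
(the next term ⌊1427/31^3⌋ = 0, terminating the sum). Summing: v_31(1427!) = 46 + 1 = 47.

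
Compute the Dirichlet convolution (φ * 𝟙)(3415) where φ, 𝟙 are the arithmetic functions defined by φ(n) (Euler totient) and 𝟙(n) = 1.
(φ * 𝟙)(3415) = 3415

Divisors of 3415: [1, 5, 683, 3415]. For each d | 3415:
  d = 1: φ(1) · 𝟙(3415/1) = 1 · 1 = 1
  d = 5: φ(5) · 𝟙(3415/5) = 4 · 1 = 4
  d = 683: φ(683) · 𝟙(3415/683) = 682 · 1 = 682
  d = 3415: φ(3415) · 𝟙(3415/3415) = 2728 · 1 = 2728
Summing: (φ * 𝟙)(3415) = 1 + 4 + 682 + 2728 = 3415.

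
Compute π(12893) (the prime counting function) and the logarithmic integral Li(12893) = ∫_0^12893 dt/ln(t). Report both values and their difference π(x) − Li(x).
π(12893) = 1534;  Li(12893) ≈ 1555.81;  π(x) − Li(x) ≈ -21.81.

Direct count of primes ≤ 12893 gives π(12893) = 1534. Numerical evaluation of the logarithmic integral gives Li(12893) ≈ 1555.81. The difference π(x) − Li(x) ≈ -21.81 is typically negative for small/moderate x (Li(x) overestimates), though Littlewood's theorem shows this sign changes infinitely often.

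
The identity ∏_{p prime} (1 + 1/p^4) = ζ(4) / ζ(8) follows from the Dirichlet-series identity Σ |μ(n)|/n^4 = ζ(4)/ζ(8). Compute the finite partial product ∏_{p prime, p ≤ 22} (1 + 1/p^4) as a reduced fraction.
∏ = 2063478382983759362985032/1914315839042201150180625

The primes p ≤ 22 are [2, 3, 5, 7, 11, 13, 17, 19]. For each, (1 + 1/p^4) = (p^4 + 1)/p^4. Multiplying these fractions over p ∈ [2, 3, 5, 7, 11, 13, 17, 19] gives 2063478382983759362985032/1914315839042201150180625. (In the limit P → ∞ this tends to ζ(4)/ζ(8).)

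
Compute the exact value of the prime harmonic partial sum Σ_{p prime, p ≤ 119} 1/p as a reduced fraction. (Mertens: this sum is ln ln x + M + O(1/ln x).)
Σ 1/p = 58472171373748331322981543916880425472323867753/31610054640417607788145206291543662493274686990

π(119) = 30, so the primes ≤ 119 are [2, 3, 5, 7, 11, 13, 17, 19, 23, 29, 31, 37, 41, 43, 47, 53, 59, 61, 67, 71, 73, 79, 83, 89, 97, 101, 103, 107, 109, 113]. Summing 1/p over these primes: 58472171373748331322981543916880425472323867753/31610054640417607788145206291543662493274686990 ≈ 1.8498. Mertens estimate ln ln(119) + 0.2615 ≈ 1.8258.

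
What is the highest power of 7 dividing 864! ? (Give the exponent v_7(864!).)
v_7(864!) = 142

Legendre's formula: v_p(n!) = Σ_{k ≥ 1} ⌊n / p^k⌋. For p = 7, n = 864, the terms are:
  ⌊864/7^1⌋ = ⌊864/7⌋ = 123
  ⌊864/7^2⌋ = ⌊864/49⌋ = 17
  ⌊864/7^3⌋ = ⌊864/343⌋ = 2
(the next term ⌊864/7^4⌋ = 0, terminating the sum). Summing: v_7(864!) = 123 + 17 + 2 = 142.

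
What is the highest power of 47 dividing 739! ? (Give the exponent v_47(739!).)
v_47(739!) = 15

Legendre's formula: v_p(n!) = Σ_{k ≥ 1} ⌊n / p^k⌋. For p = 47, n = 739, the terms are:
  ⌊739/47^1⌋ = ⌊739/47⌋ = 15
(the next term ⌊739/47^2⌋ = 0, terminating the sum). Summing: v_47(739!) = 15 = 15.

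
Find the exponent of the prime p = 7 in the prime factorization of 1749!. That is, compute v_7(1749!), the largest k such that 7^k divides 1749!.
v_7(1749!) = 289

Legendre's formula: v_p(n!) = Σ_{k ≥ 1} ⌊n / p^k⌋. For p = 7, n = 1749, the terms are:
  ⌊1749/7^1⌋ = ⌊1749/7⌋ = 249
  ⌊1749/7^2⌋ = ⌊1749/49⌋ = 35
  ⌊1749/7^3⌋ = ⌊1749/343⌋ = 5
(the next term ⌊1749/7^4⌋ = 0, terminating the sum). Summing: v_7(1749!) = 249 + 35 + 5 = 289.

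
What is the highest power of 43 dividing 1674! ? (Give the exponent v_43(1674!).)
v_43(1674!) = 38

Legendre's formula: v_p(n!) = Σ_{k ≥ 1} ⌊n / p^k⌋. For p = 43, n = 1674, the terms are:
  ⌊1674/43^1⌋ = ⌊1674/43⌋ = 38
(the next term ⌊1674/43^2⌋ = 0, terminating the sum). Summing: v_43(1674!) = 38 = 38.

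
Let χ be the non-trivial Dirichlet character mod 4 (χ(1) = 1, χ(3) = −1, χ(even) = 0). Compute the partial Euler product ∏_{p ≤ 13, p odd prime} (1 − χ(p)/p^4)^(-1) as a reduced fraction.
∏ = 12412162137375/12550936856576

The odd primes p ≤ 13 are [3, 5, 7, 11, 13]. For each, χ(p) = 1 if p ≡ 1 mod 4, χ(p) = −1 if p ≡ 3 mod 4. Taking (1 − χ(p)/p^4)^(-1) = p^4/(p^4 − χ(p)): (1 − (-1)/3^4)^(-1) · (1 − (1)/5^4)^(-1) · (1 − (-1)/7^4)^(-1) · (1 − (-1)/11^4)^(-1) · (1 − (1)/13^4)^(-1) = 12412162137375/12550936856576.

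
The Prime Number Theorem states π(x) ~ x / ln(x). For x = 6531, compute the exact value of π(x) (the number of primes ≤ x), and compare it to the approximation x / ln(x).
π(6531) = 844;  x/ln(x) ≈ 743.48;  relative error ≈ 11.91%.

Directly count primes up to 6531: π(6531) = 844. The PNT approximation gives 6531/ln(6531) ≈ 6531/8.78432 ≈ 743.48. Relative error (π(x) − x/ln(x)) / π(x) ≈ 11.91%; the approximation is known to undercount slightly (Li(x) is a better estimate).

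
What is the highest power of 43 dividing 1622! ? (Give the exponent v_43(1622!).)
v_43(1622!) = 37

Legendre's formula: v_p(n!) = Σ_{k ≥ 1} ⌊n / p^k⌋. For p = 43, n = 1622, the terms are:
  ⌊1622/43^1⌋ = ⌊1622/43⌋ = 37
(the next term ⌊1622/43^2⌋ = 0, terminating the sum). Summing: v_43(1622!) = 37 = 37.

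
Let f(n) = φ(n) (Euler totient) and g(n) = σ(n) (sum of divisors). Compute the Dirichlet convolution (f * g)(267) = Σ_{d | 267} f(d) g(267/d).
(φ * σ)(267) = 1068

Divisors of 267: [1, 3, 89, 267]. For each d | 267:
  d = 1: φ(1) · σ(267/1) = 1 · 360 = 360
  d = 3: φ(3) · σ(267/3) = 2 · 90 = 180
  d = 89: φ(89) · σ(267/89) = 88 · 4 = 352
  d = 267: φ(267) · σ(267/267) = 176 · 1 = 176
Summing: (φ * σ)(267) = 360 + 180 + 352 + 176 = 1068.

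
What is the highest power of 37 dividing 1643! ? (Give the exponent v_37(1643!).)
v_37(1643!) = 45

Legendre's formula: v_p(n!) = Σ_{k ≥ 1} ⌊n / p^k⌋. For p = 37, n = 1643, the terms are:
  ⌊1643/37^1⌋ = ⌊1643/37⌋ = 44
  ⌊1643/37^2⌋ = ⌊1643/1369⌋ = 1
(the next term ⌊1643/37^3⌋ = 0, terminating the sum). Summing: v_37(1643!) = 44 + 1 = 45.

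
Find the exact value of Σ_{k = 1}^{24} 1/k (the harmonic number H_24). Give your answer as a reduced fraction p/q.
H_24 = 1347822955/356948592

Direct summation: H_24 = 1 + 1/2 + ... + 1/24. The least common denominator is lcm(1, ..., 24) = 5354228880; over this denominator the numerator is 5354228880 + 2677114440 + 1784742960 + 1338557220 + 1070845776 + 892371480 + 764889840 + 669278610 + 594914320 + 535422888 + 486748080 + 446185740 + 411863760 + 382444920 + 356948592 + 334639305 + 314954640 + 297457160 + 281801520 + 267711444 + 254963280 + 243374040 + 232792560 + 223092870 = 20217344325, so H_24 = 20217344325/5354228880; reducing by gcd(20217344325, 5354228880) = 15 gives 1347822955/356948592 ≈ 3.77596. (The PNT-adjacent estimate ln(24) + γ ≈ 3.75527 matches within O(1/n).)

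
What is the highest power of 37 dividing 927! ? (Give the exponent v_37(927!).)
v_37(927!) = 25

Legendre's formula: v_p(n!) = Σ_{k ≥ 1} ⌊n / p^k⌋. For p = 37, n = 927, the terms are:
  ⌊927/37^1⌋ = ⌊927/37⌋ = 25
(the next term ⌊927/37^2⌋ = 0, terminating the sum). Summing: v_37(927!) = 25 = 25.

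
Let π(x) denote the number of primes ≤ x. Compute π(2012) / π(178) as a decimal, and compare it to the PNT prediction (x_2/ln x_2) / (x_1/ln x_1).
π(2012)/π(178) = 305/40 ≈ 7.6250;  PNT prediction ≈ 7.6998.

π(178) = 40 and π(2012) = 305, so π(2012)/π(178) ≈ 7.6250. The PNT-predicted ratio is (2012/ln(2012)) / (178/ln(178)) ≈ 7.6998. The two agree to within a few percent, as expected.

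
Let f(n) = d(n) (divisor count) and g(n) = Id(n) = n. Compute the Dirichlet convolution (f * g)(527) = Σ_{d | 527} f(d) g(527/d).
(d * Id)(527) = 627

Divisors of 527: [1, 17, 31, 527]. For each d | 527:
  d = 1: d(1) · Id(527/1) = 1 · 527 = 527
  d = 17: d(17) · Id(527/17) = 2 · 31 = 62
  d = 31: d(31) · Id(527/31) = 2 · 17 = 34
  d = 527: d(527) · Id(527/527) = 4 · 1 = 4
Summing: (d * Id)(527) = 527 + 62 + 34 + 4 = 627.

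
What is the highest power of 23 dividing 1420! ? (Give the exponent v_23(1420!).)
v_23(1420!) = 63

Legendre's formula: v_p(n!) = Σ_{k ≥ 1} ⌊n / p^k⌋. For p = 23, n = 1420, the terms are:
  ⌊1420/23^1⌋ = ⌊1420/23⌋ = 61
  ⌊1420/23^2⌋ = ⌊1420/529⌋ = 2
(the next term ⌊1420/23^3⌋ = 0, terminating the sum). Summing: v_23(1420!) = 61 + 2 = 63.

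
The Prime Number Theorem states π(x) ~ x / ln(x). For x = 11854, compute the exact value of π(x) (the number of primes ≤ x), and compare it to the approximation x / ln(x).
π(11854) = 1421;  x/ln(x) ≈ 1263.70;  relative error ≈ 11.07%.

Directly count primes up to 11854: π(11854) = 1421. The PNT approximation gives 11854/ln(11854) ≈ 11854/9.38042 ≈ 1263.70. Relative error (π(x) − x/ln(x)) / π(x) ≈ 11.07%; the approximation is known to undercount slightly (Li(x) is a better estimate).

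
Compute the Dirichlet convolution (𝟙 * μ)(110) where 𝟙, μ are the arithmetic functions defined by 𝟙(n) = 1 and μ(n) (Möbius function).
(𝟙 * μ)(110) = 0

Divisors of 110: [1, 2, 5, 10, 11, 22, 55, 110]. For each d | 110:
  d = 1: 𝟙(1) · μ(110/1) = 1 · -1 = -1
  d = 2: 𝟙(2) · μ(110/2) = 1 · 1 = 1
  d = 5: 𝟙(5) · μ(110/5) = 1 · 1 = 1
  d = 10: 𝟙(10) · μ(110/10) = 1 · -1 = -1
  d = 11: 𝟙(11) · μ(110/11) = 1 · 1 = 1
  d = 22: 𝟙(22) · μ(110/22) = 1 · -1 = -1
  d = 55: 𝟙(55) · μ(110/55) = 1 · -1 = -1
  d = 110: 𝟙(110) · μ(110/110) = 1 · 1 = 1
Summing: (𝟙 * μ)(110) = -1 + 1 + 1 + -1 + 1 + -1 + -1 + 1 = 0.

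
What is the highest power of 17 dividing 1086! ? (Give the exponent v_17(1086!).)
v_17(1086!) = 66

Legendre's formula: v_p(n!) = Σ_{k ≥ 1} ⌊n / p^k⌋. For p = 17, n = 1086, the terms are:
  ⌊1086/17^1⌋ = ⌊1086/17⌋ = 63
  ⌊1086/17^2⌋ = ⌊1086/289⌋ = 3
(the next term ⌊1086/17^3⌋ = 0, terminating the sum). Summing: v_17(1086!) = 63 + 3 = 66.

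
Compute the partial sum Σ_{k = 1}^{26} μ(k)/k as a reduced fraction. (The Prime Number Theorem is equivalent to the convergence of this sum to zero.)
Σ μ(k)/k = 4165258/111546435

Values of μ(k) for 1 ≤ k ≤ 26: μ(1) = 1, μ(2) = -1, μ(3) = -1, μ(5) = -1, μ(6) = 1, μ(7) = -1, μ(10) = 1, μ(11) = -1, μ(13) = -1, μ(14) = 1, μ(15) = 1, μ(17) = -1, μ(19) = -1, μ(21) = 1, μ(22) = 1, μ(23) = -1, μ(26) = 1, with μ = 0 on non-squarefree integers. Summing μ(k)/k for k where μ(k) ≠ 0 gives 4165258/111546435 ≈ 0.0373. (PNT ⟺ this sum → 0 as n → ∞.)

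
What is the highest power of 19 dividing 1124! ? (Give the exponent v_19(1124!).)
v_19(1124!) = 62

Legendre's formula: v_p(n!) = Σ_{k ≥ 1} ⌊n / p^k⌋. For p = 19, n = 1124, the terms are:
  ⌊1124/19^1⌋ = ⌊1124/19⌋ = 59
  ⌊1124/19^2⌋ = ⌊1124/361⌋ = 3
(the next term ⌊1124/19^3⌋ = 0, terminating the sum). Summing: v_19(1124!) = 59 + 3 = 62.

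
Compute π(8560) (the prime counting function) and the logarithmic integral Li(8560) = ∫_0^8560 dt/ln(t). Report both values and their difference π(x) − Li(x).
π(8560) = 1066;  Li(8560) ≈ 1088.49;  π(x) − Li(x) ≈ -22.49.

Direct count of primes ≤ 8560 gives π(8560) = 1066. Numerical evaluation of the logarithmic integral gives Li(8560) ≈ 1088.49. The difference π(x) − Li(x) ≈ -22.49 is typically negative for small/moderate x (Li(x) overestimates), though Littlewood's theorem shows this sign changes infinitely often.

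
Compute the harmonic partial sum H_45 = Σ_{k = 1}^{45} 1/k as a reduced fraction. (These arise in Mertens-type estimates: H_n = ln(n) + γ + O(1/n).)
H_45 = 5914085889685464427/1345655451257488800

Direct summation: H_45 = 1 + 1/2 + ... + 1/45. The least common denominator is lcm(1, ..., 45) = 9419588158802421600; over this denominator the numerator is 9419588158802421600 + 4709794079401210800 + 3139862719600807200 + 2354897039700605400 + 1883917631760484320 + 1569931359800403600 + 1345655451257488800 + 1177448519850302700 + 1046620906533602400 + 941958815880242160 + 856326196254765600 + 784965679900201800 + 724583704523263200 + 672827725628744400 + 627972543920161440 + 588724259925151350 + 554093421106024800 + 523310453266801200 + 495767797831706400 + 470979407940121080 + 448551817085829600 + 428163098127382800 + 409547311252279200 + 392482839950100900 + 376783526352096864 + 362291852261631600 + 348873635511200800 + 336413862814372200 + 324813384786290400 + 313986271960080720 + 303857682542013600 + 294362129962575675 + 285442065418255200 + 277046710553012400 + 269131090251497760 + 261655226633400600 + 254583463751416800 + 247883898915853200 + 241527901507754400 + 235489703970060540 + 229746052653717600 + 224275908542914800 + 219060189739591200 + 214081549063691400 + 209324181306720480 = 41398601227798250989, so H_45 = 41398601227798250989/9419588158802421600; reducing by gcd(41398601227798250989, 9419588158802421600) = 7 gives 5914085889685464427/1345655451257488800 ≈ 4.39495. (The PNT-adjacent estimate ln(45) + γ ≈ 4.38388 matches within O(1/n).)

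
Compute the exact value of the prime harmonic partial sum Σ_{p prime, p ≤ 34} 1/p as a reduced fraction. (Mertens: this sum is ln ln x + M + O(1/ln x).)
Σ 1/p = 314016924901/200560490130

π(34) = 11, so the primes ≤ 34 are [2, 3, 5, 7, 11, 13, 17, 19, 23, 29, 31]. Summing 1/p over these primes: 314016924901/200560490130 ≈ 1.5657. Mertens estimate ln ln(34) + 0.2615 ≈ 1.5218.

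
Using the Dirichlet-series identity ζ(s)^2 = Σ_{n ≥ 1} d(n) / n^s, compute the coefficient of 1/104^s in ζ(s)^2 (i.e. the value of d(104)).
d(104) = 8

ζ(s)^2 = (Σ 1/m^s)(Σ 1/k^s). The coefficient of 1/n^s in the product is the number of ordered pairs (m, k) with mk = n, which equals d(n). For n = 104, divisors are [1, 2, 4, 8, 13, 26, 52, 104], so d(104) = 8.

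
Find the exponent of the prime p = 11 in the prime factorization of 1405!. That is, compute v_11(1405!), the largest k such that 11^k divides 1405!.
v_11(1405!) = 139

Legendre's formula: v_p(n!) = Σ_{k ≥ 1} ⌊n / p^k⌋. For p = 11, n = 1405, the terms are:
  ⌊1405/11^1⌋ = ⌊1405/11⌋ = 127
  ⌊1405/11^2⌋ = ⌊1405/121⌋ = 11
  ⌊1405/11^3⌋ = ⌊1405/1331⌋ = 1
(the next term ⌊1405/11^4⌋ = 0, terminating the sum). Summing: v_11(1405!) = 127 + 11 + 1 = 139.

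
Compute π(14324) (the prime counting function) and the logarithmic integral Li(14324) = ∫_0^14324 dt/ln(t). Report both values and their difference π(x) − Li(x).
π(14324) = 1680;  Li(14324) ≈ 1706.16;  π(x) − Li(x) ≈ -26.16.

Direct count of primes ≤ 14324 gives π(14324) = 1680. Numerical evaluation of the logarithmic integral gives Li(14324) ≈ 1706.16. The difference π(x) − Li(x) ≈ -26.16 is typically negative for small/moderate x (Li(x) overestimates), though Littlewood's theorem shows this sign changes infinitely often.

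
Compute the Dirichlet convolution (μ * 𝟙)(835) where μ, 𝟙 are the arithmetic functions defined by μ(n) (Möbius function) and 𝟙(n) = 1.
(μ * 𝟙)(835) = 0

Divisors of 835: [1, 5, 167, 835]. For each d | 835:
  d = 1: μ(1) · 𝟙(835/1) = 1 · 1 = 1
  d = 5: μ(5) · 𝟙(835/5) = -1 · 1 = -1
  d = 167: μ(167) · 𝟙(835/167) = -1 · 1 = -1
  d = 835: μ(835) · 𝟙(835/835) = 1 · 1 = 1
Summing: (μ * 𝟙)(835) = 1 + -1 + -1 + 1 = 0.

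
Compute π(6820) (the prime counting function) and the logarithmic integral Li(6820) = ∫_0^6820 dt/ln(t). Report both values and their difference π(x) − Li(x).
π(6820) = 876;  Li(6820) ≈ 893.97;  π(x) − Li(x) ≈ -17.97.

Direct count of primes ≤ 6820 gives π(6820) = 876. Numerical evaluation of the logarithmic integral gives Li(6820) ≈ 893.97. The difference π(x) − Li(x) ≈ -17.97 is typically negative for small/moderate x (Li(x) overestimates), though Littlewood's theorem shows this sign changes infinitely often.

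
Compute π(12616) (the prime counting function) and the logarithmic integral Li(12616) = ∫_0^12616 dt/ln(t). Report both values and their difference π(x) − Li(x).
π(12616) = 1507;  Li(12616) ≈ 1526.51;  π(x) − Li(x) ≈ -19.51.

Direct count of primes ≤ 12616 gives π(12616) = 1507. Numerical evaluation of the logarithmic integral gives Li(12616) ≈ 1526.51. The difference π(x) − Li(x) ≈ -19.51 is typically negative for small/moderate x (Li(x) overestimates), though Littlewood's theorem shows this sign changes infinitely often.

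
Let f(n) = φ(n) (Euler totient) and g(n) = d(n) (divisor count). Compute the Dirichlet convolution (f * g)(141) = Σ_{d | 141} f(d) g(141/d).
(φ * d)(141) = 192

Divisors of 141: [1, 3, 47, 141]. For each d | 141:
  d = 1: φ(1) · d(141/1) = 1 · 4 = 4
  d = 3: φ(3) · d(141/3) = 2 · 2 = 4
  d = 47: φ(47) · d(141/47) = 46 · 2 = 92
  d = 141: φ(141) · d(141/141) = 92 · 1 = 92
Summing: (φ * d)(141) = 4 + 4 + 92 + 92 = 192.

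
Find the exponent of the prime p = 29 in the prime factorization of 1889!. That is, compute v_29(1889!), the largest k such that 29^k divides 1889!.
v_29(1889!) = 67

Legendre's formula: v_p(n!) = Σ_{k ≥ 1} ⌊n / p^k⌋. For p = 29, n = 1889, the terms are:
  ⌊1889/29^1⌋ = ⌊1889/29⌋ = 65
  ⌊1889/29^2⌋ = ⌊1889/841⌋ = 2
(the next term ⌊1889/29^3⌋ = 0, terminating the sum). Summing: v_29(1889!) = 65 + 2 = 67.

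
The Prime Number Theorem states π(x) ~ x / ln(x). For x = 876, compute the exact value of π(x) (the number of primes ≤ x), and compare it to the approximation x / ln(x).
π(876) = 150;  x/ln(x) ≈ 129.29;  relative error ≈ 13.81%.

Directly count primes up to 876: π(876) = 150. The PNT approximation gives 876/ln(876) ≈ 876/6.77537 ≈ 129.29. Relative error (π(x) − x/ln(x)) / π(x) ≈ 13.81%; the approximation is known to undercount slightly (Li(x) is a better estimate).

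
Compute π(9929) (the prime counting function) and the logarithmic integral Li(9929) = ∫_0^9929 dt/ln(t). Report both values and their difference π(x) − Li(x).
π(9929) = 1224;  Li(9929) ≈ 1238.43;  π(x) − Li(x) ≈ -14.43.

Direct count of primes ≤ 9929 gives π(9929) = 1224. Numerical evaluation of the logarithmic integral gives Li(9929) ≈ 1238.43. The difference π(x) − Li(x) ≈ -14.43 is typically negative for small/moderate x (Li(x) overestimates), though Littlewood's theorem shows this sign changes infinitely often.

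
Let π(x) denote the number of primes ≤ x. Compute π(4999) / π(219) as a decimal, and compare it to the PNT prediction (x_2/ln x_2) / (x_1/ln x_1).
π(4999)/π(219) = 669/47 ≈ 14.2340;  PNT prediction ≈ 14.4433.

π(219) = 47 and π(4999) = 669, so π(4999)/π(219) ≈ 14.2340. The PNT-predicted ratio is (4999/ln(4999)) / (219/ln(219)) ≈ 14.4433. The two agree to within a few percent, as expected.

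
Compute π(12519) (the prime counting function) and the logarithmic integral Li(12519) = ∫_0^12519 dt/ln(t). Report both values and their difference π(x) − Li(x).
π(12519) = 1495;  Li(12519) ≈ 1516.23;  π(x) − Li(x) ≈ -21.23.

Direct count of primes ≤ 12519 gives π(12519) = 1495. Numerical evaluation of the logarithmic integral gives Li(12519) ≈ 1516.23. The difference π(x) − Li(x) ≈ -21.23 is typically negative for small/moderate x (Li(x) overestimates), though Littlewood's theorem shows this sign changes infinitely often.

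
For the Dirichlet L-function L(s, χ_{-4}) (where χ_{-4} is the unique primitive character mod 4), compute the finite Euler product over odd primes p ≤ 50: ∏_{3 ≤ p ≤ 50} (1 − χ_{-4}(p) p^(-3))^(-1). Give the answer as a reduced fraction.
∏ = 5542372783760447569145696690995330585/5720007308274565543266215981884637184

The odd primes p ≤ 50 are [3, 5, 7, 11, 13, 17, 19, 23, 29, 31, 37, 41, 43, 47]. For each, χ(p) = 1 if p ≡ 1 mod 4, χ(p) = −1 if p ≡ 3 mod 4. Taking (1 − χ(p)/p^3)^(-1) = p^3/(p^3 − χ(p)): (1 − (-1)/3^3)^(-1) · (1 − (1)/5^3)^(-1) · (1 − (-1)/7^3)^(-1) · (1 − (-1)/11^3)^(-1) · (1 − (1)/13^3)^(-1) · (1 − (1)/17^3)^(-1) · (1 − (-1)/19^3)^(-1) · (1 − (-1)/23^3)^(-1) · (1 − (1)/29^3)^(-1) · (1 − (-1)/31^3)^(-1) · (1 − (1)/37^3)^(-1) · (1 − (1)/41^3)^(-1) · (1 − (-1)/43^3)^(-1) · (1 − (-1)/47^3)^(-1) = 5542372783760447569145696690995330585/5720007308274565543266215981884637184.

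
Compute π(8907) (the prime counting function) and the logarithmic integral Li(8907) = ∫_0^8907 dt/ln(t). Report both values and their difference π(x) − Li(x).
π(8907) = 1108;  Li(8907) ≈ 1126.73;  π(x) − Li(x) ≈ -18.73.

Direct count of primes ≤ 8907 gives π(8907) = 1108. Numerical evaluation of the logarithmic integral gives Li(8907) ≈ 1126.73. The difference π(x) − Li(x) ≈ -18.73 is typically negative for small/moderate x (Li(x) overestimates), though Littlewood's theorem shows this sign changes infinitely often.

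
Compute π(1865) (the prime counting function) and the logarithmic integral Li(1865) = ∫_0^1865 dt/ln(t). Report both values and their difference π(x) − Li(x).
π(1865) = 284;  Li(1865) ≈ 296.97;  π(x) − Li(x) ≈ -12.97.

Direct count of primes ≤ 1865 gives π(1865) = 284. Numerical evaluation of the logarithmic integral gives Li(1865) ≈ 296.97. The difference π(x) − Li(x) ≈ -12.97 is typically negative for small/moderate x (Li(x) overestimates), though Littlewood's theorem shows this sign changes infinitely often.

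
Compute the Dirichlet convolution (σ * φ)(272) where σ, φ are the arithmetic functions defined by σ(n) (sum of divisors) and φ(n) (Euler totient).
(σ * φ)(272) = 2720

Divisors of 272: [1, 2, 4, 8, 16, 17, 34, 68, 136, 272]. For each d | 272:
  d = 1: σ(1) · φ(272/1) = 1 · 128 = 128
  d = 2: σ(2) · φ(272/2) = 3 · 64 = 192
  d = 4: σ(4) · φ(272/4) = 7 · 32 = 224
  d = 8: σ(8) · φ(272/8) = 15 · 16 = 240
  d = 16: σ(16) · φ(272/16) = 31 · 16 = 496
  d = 17: σ(17) · φ(272/17) = 18 · 8 = 144
  d = 34: σ(34) · φ(272/34) = 54 · 4 = 216
  d = 68: σ(68) · φ(272/68) = 126 · 2 = 252
  d = 136: σ(136) · φ(272/136) = 270 · 1 = 270
  d = 272: σ(272) · φ(272/272) = 558 · 1 = 558
Summing: (σ * φ)(272) = 128 + 192 + 224 + 240 + 496 + 144 + 216 + 252 + 270 + 558 = 2720.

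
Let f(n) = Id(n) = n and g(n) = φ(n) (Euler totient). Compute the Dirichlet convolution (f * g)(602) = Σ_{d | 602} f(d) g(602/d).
(Id * φ)(602) = 3315

Divisors of 602: [1, 2, 7, 14, 43, 86, 301, 602]. For each d | 602:
  d = 1: Id(1) · φ(602/1) = 1 · 252 = 252
  d = 2: Id(2) · φ(602/2) = 2 · 252 = 504
  d = 7: Id(7) · φ(602/7) = 7 · 42 = 294
  d = 14: Id(14) · φ(602/14) = 14 · 42 = 588
  d = 43: Id(43) · φ(602/43) = 43 · 6 = 258
  d = 86: Id(86) · φ(602/86) = 86 · 6 = 516
  d = 301: Id(301) · φ(602/301) = 301 · 1 = 301
  d = 602: Id(602) · φ(602/602) = 602 · 1 = 602
Summing: (Id * φ)(602) = 252 + 504 + 294 + 588 + 258 + 516 + 301 + 602 = 3315.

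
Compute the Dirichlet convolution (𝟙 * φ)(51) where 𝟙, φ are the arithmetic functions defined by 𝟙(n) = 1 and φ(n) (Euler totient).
(𝟙 * φ)(51) = 51

Divisors of 51: [1, 3, 17, 51]. For each d | 51:
  d = 1: 𝟙(1) · φ(51/1) = 1 · 32 = 32
  d = 3: 𝟙(3) · φ(51/3) = 1 · 16 = 16
  d = 17: 𝟙(17) · φ(51/17) = 1 · 2 = 2
  d = 51: 𝟙(51) · φ(51/51) = 1 · 1 = 1
Summing: (𝟙 * φ)(51) = 32 + 16 + 2 + 1 = 51.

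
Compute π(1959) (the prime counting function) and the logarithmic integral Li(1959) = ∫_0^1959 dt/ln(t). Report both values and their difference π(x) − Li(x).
π(1959) = 297;  Li(1959) ≈ 309.41;  π(x) − Li(x) ≈ -12.41.

Direct count of primes ≤ 1959 gives π(1959) = 297. Numerical evaluation of the logarithmic integral gives Li(1959) ≈ 309.41. The difference π(x) − Li(x) ≈ -12.41 is typically negative for small/moderate x (Li(x) overestimates), though Littlewood's theorem shows this sign changes infinitely often.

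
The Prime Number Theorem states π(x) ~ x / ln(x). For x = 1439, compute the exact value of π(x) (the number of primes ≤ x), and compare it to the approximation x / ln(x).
π(1439) = 228;  x/ln(x) ≈ 197.89;  relative error ≈ 13.21%.

Directly count primes up to 1439: π(1439) = 228. The PNT approximation gives 1439/ln(1439) ≈ 1439/7.27170 ≈ 197.89. Relative error (π(x) − x/ln(x)) / π(x) ≈ 13.21%; the approximation is known to undercount slightly (Li(x) is a better estimate).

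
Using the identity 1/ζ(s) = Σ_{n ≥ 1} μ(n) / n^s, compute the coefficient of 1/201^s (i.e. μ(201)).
μ(201) = 1

Factor n = 201 = 3 · 67. μ(n) = 0 if any exponent ≥ 2 (not squarefree); otherwise μ(n) = (−1)^{ω(n)} where ω(n) is the number of distinct prime factors. Applying: μ(201) = 1.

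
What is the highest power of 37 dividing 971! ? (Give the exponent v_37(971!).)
v_37(971!) = 26

Legendre's formula: v_p(n!) = Σ_{k ≥ 1} ⌊n / p^k⌋. For p = 37, n = 971, the terms are:
  ⌊971/37^1⌋ = ⌊971/37⌋ = 26
(the next term ⌊971/37^2⌋ = 0, terminating the sum). Summing: v_37(971!) = 26 = 26.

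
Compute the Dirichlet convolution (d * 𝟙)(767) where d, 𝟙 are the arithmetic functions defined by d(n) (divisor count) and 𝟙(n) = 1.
(d * 𝟙)(767) = 9

Divisors of 767: [1, 13, 59, 767]. For each d | 767:
  d = 1: d(1) · 𝟙(767/1) = 1 · 1 = 1
  d = 13: d(13) · 𝟙(767/13) = 2 · 1 = 2
  d = 59: d(59) · 𝟙(767/59) = 2 · 1 = 2
  d = 767: d(767) · 𝟙(767/767) = 4 · 1 = 4
Summing: (d * 𝟙)(767) = 1 + 2 + 2 + 4 = 9.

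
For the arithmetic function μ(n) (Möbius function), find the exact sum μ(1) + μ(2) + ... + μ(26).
Σ_{n ≤ 26} μ(n) = -1

Compute μ(n) for each 1 ≤ n ≤ 26: μ(1) = 1, μ(2) = -1, μ(3) = -1, μ(4) = 0, μ(5) = -1, μ(6) = 1, μ(7) = -1, μ(8) = 0, μ(9) = 0, μ(10) = 1, μ(11) = -1, μ(12) = 0, μ(13) = -1, μ(14) = 1, μ(15) = 1, μ(16) = 0, μ(17) = -1, μ(18) = 0, μ(19) = -1, μ(20) = 0, μ(21) = 1, μ(22) = 1, μ(23) = -1, μ(24) = 0, μ(25) = 0, μ(26) = 1. Summing all 26 values: -1. (Mertens function M(x) = Σ_{n ≤ x} μ(n); on average M(x) should be small (PNT ⟺ M(x) = o(x)).)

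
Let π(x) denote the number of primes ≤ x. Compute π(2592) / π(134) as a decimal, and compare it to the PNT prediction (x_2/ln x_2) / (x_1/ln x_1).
π(2592)/π(134) = 377/32 ≈ 11.7812;  PNT prediction ≈ 12.0532.

π(134) = 32 and π(2592) = 377, so π(2592)/π(134) ≈ 11.7812. The PNT-predicted ratio is (2592/ln(2592)) / (134/ln(134)) ≈ 12.0532. The two agree to within a few percent, as expected.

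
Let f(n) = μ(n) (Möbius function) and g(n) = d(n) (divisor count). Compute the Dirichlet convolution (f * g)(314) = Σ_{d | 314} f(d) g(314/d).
(μ * d)(314) = 1

Divisors of 314: [1, 2, 157, 314]. For each d | 314:
  d = 1: μ(1) · d(314/1) = 1 · 4 = 4
  d = 2: μ(2) · d(314/2) = -1 · 2 = -2
  d = 157: μ(157) · d(314/157) = -1 · 2 = -2
  d = 314: μ(314) · d(314/314) = 1 · 1 = 1
Summing: (μ * d)(314) = 4 + -2 + -2 + 1 = 1.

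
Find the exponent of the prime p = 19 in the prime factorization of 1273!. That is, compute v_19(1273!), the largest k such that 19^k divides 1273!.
v_19(1273!) = 70

Legendre's formula: v_p(n!) = Σ_{k ≥ 1} ⌊n / p^k⌋. For p = 19, n = 1273, the terms are:
  ⌊1273/19^1⌋ = ⌊1273/19⌋ = 67
  ⌊1273/19^2⌋ = ⌊1273/361⌋ = 3
(the next term ⌊1273/19^3⌋ = 0, terminating the sum). Summing: v_19(1273!) = 67 + 3 = 70.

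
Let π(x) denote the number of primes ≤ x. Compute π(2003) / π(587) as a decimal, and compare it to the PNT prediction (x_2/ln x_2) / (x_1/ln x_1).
π(2003)/π(587) = 304/107 ≈ 2.8411;  PNT prediction ≈ 2.8614.

π(587) = 107 and π(2003) = 304, so π(2003)/π(587) ≈ 2.8411. The PNT-predicted ratio is (2003/ln(2003)) / (587/ln(587)) ≈ 2.8614. The two agree to within a few percent, as expected.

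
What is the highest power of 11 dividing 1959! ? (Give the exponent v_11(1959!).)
v_11(1959!) = 195

Legendre's formula: v_p(n!) = Σ_{k ≥ 1} ⌊n / p^k⌋. For p = 11, n = 1959, the terms are:
  ⌊1959/11^1⌋ = ⌊1959/11⌋ = 178
  ⌊1959/11^2⌋ = ⌊1959/121⌋ = 16
  ⌊1959/11^3⌋ = ⌊1959/1331⌋ = 1
(the next term ⌊1959/11^4⌋ = 0, terminating the sum). Summing: v_11(1959!) = 178 + 16 + 1 = 195.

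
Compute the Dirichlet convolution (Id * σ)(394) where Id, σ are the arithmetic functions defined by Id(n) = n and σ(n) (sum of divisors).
(Id * σ)(394) = 1975

Divisors of 394: [1, 2, 197, 394]. For each d | 394:
  d = 1: Id(1) · σ(394/1) = 1 · 594 = 594
  d = 2: Id(2) · σ(394/2) = 2 · 198 = 396
  d = 197: Id(197) · σ(394/197) = 197 · 3 = 591
  d = 394: Id(394) · σ(394/394) = 394 · 1 = 394
Summing: (Id * σ)(394) = 594 + 396 + 591 + 394 = 1975.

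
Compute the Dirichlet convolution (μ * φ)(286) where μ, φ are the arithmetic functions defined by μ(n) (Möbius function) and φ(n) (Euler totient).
(μ * φ)(286) = 0

Divisors of 286: [1, 2, 11, 13, 22, 26, 143, 286]. For each d | 286:
  d = 1: μ(1) · φ(286/1) = 1 · 120 = 120
  d = 2: μ(2) · φ(286/2) = -1 · 120 = -120
  d = 11: μ(11) · φ(286/11) = -1 · 12 = -12
  d = 13: μ(13) · φ(286/13) = -1 · 10 = -10
  d = 22: μ(22) · φ(286/22) = 1 · 12 = 12
  d = 26: μ(26) · φ(286/26) = 1 · 10 = 10
  d = 143: μ(143) · φ(286/143) = 1 · 1 = 1
  d = 286: μ(286) · φ(286/286) = -1 · 1 = -1
Summing: (μ * φ)(286) = 120 + -120 + -12 + -10 + 12 + 10 + 1 + -1 = 0.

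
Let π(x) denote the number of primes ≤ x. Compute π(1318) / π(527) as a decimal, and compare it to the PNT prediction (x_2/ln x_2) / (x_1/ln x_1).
π(1318)/π(527) = 214/99 ≈ 2.1616;  PNT prediction ≈ 2.1818.

π(527) = 99 and π(1318) = 214, so π(1318)/π(527) ≈ 2.1616. The PNT-predicted ratio is (1318/ln(1318)) / (527/ln(527)) ≈ 2.1818. The two agree to within a few percent, as expected.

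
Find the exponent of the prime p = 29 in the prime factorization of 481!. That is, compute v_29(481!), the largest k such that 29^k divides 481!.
v_29(481!) = 16

Legendre's formula: v_p(n!) = Σ_{k ≥ 1} ⌊n / p^k⌋. For p = 29, n = 481, the terms are:
  ⌊481/29^1⌋ = ⌊481/29⌋ = 16
(the next term ⌊481/29^2⌋ = 0, terminating the sum). Summing: v_29(481!) = 16 = 16.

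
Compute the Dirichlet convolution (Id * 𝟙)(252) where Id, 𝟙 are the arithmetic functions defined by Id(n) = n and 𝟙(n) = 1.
(Id * 𝟙)(252) = 728

Divisors of 252: [1, 2, 3, 4, 6, 7, 9, 12, 14, 18, 21, 28, 36, 42, 63, 84, 126, 252]. For each d | 252:
  d = 1: Id(1) · 𝟙(252/1) = 1 · 1 = 1
  d = 2: Id(2) · 𝟙(252/2) = 2 · 1 = 2
  d = 3: Id(3) · 𝟙(252/3) = 3 · 1 = 3
  d = 4: Id(4) · 𝟙(252/4) = 4 · 1 = 4
  d = 6: Id(6) · 𝟙(252/6) = 6 · 1 = 6
  d = 7: Id(7) · 𝟙(252/7) = 7 · 1 = 7
  d = 9: Id(9) · 𝟙(252/9) = 9 · 1 = 9
  d = 12: Id(12) · 𝟙(252/12) = 12 · 1 = 12
  d = 14: Id(14) · 𝟙(252/14) = 14 · 1 = 14
  d = 18: Id(18) · 𝟙(252/18) = 18 · 1 = 18
  d = 21: Id(21) · 𝟙(252/21) = 21 · 1 = 21
  d = 28: Id(28) · 𝟙(252/28) = 28 · 1 = 28
  d = 36: Id(36) · 𝟙(252/36) = 36 · 1 = 36
  d = 42: Id(42) · 𝟙(252/42) = 42 · 1 = 42
  d = 63: Id(63) · 𝟙(252/63) = 63 · 1 = 63
  d = 84: Id(84) · 𝟙(252/84) = 84 · 1 = 84
  d = 126: Id(126) · 𝟙(252/126) = 126 · 1 = 126
  d = 252: Id(252) · 𝟙(252/252) = 252 · 1 = 252
Summing: (Id * 𝟙)(252) = 1 + 2 + 3 + 4 + 6 + 7 + 9 + 12 + 14 + 18 + 21 + 28 + 36 + 42 + 63 + 84 + 126 + 252 = 728.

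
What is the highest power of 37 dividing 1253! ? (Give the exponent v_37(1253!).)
v_37(1253!) = 33

Legendre's formula: v_p(n!) = Σ_{k ≥ 1} ⌊n / p^k⌋. For p = 37, n = 1253, the terms are:
  ⌊1253/37^1⌋ = ⌊1253/37⌋ = 33
(the next term ⌊1253/37^2⌋ = 0, terminating the sum). Summing: v_37(1253!) = 33 = 33.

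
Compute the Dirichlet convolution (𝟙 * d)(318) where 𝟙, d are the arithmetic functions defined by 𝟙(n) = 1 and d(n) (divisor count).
(𝟙 * d)(318) = 27

Divisors of 318: [1, 2, 3, 6, 53, 106, 159, 318]. For each d | 318:
  d = 1: 𝟙(1) · d(318/1) = 1 · 8 = 8
  d = 2: 𝟙(2) · d(318/2) = 1 · 4 = 4
  d = 3: 𝟙(3) · d(318/3) = 1 · 4 = 4
  d = 6: 𝟙(6) · d(318/6) = 1 · 2 = 2
  d = 53: 𝟙(53) · d(318/53) = 1 · 4 = 4
  d = 106: 𝟙(106) · d(318/106) = 1 · 2 = 2
  d = 159: 𝟙(159) · d(318/159) = 1 · 2 = 2
  d = 318: 𝟙(318) · d(318/318) = 1 · 1 = 1
Summing: (𝟙 * d)(318) = 8 + 4 + 4 + 2 + 4 + 2 + 2 + 1 = 27.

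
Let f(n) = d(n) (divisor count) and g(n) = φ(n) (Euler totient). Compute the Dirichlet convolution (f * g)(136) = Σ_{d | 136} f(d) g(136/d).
(d * φ)(136) = 270

Divisors of 136: [1, 2, 4, 8, 17, 34, 68, 136]. For each d | 136:
  d = 1: d(1) · φ(136/1) = 1 · 64 = 64
  d = 2: d(2) · φ(136/2) = 2 · 32 = 64
  d = 4: d(4) · φ(136/4) = 3 · 16 = 48
  d = 8: d(8) · φ(136/8) = 4 · 16 = 64
  d = 17: d(17) · φ(136/17) = 2 · 4 = 8
  d = 34: d(34) · φ(136/34) = 4 · 2 = 8
  d = 68: d(68) · φ(136/68) = 6 · 1 = 6
  d = 136: d(136) · φ(136/136) = 8 · 1 = 8
Summing: (d * φ)(136) = 64 + 64 + 48 + 64 + 8 + 8 + 6 + 8 = 270.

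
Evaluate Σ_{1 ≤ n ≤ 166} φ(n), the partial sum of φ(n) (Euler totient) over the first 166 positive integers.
Σ_{n ≤ 166} φ(n) = 8396

Compute φ(n) for each 1 ≤ n ≤ 166: φ(1) = 1, φ(2) = 1, φ(3) = 2, φ(4) = 2, φ(5) = 4, φ(6) = 2, φ(7) = 6, φ(8) = 4, φ(9) = 6, φ(10) = 4, φ(11) = 10, φ(12) = 4, φ(13) = 12, φ(14) = 6, φ(15) = 8, φ(16) = 8, φ(17) = 16, φ(18) = 6, φ(19) = 18, φ(20) = 8, φ(21) = 12, φ(22) = 10, φ(23) = 22, φ(24) = 8, φ(25) = 20, φ(26) = 12, φ(27) = 18, φ(28) = 12, φ(29) = 28, φ(30) = 8, φ(31) = 30, φ(32) = 16, φ(33) = 20, φ(34) = 16, φ(35) = 24, φ(36) = 12, φ(37) = 36, φ(38) = 18, φ(39) = 24, φ(40) = 16, φ(41) = 40, φ(42) = 12, φ(43) = 42, φ(44) = 20, φ(45) = 24, φ(46) = 22, φ(47) = 46, φ(48) = 16, φ(49) = 42, φ(50) = 20, φ(51) = 32, φ(52) = 24, φ(53) = 52, φ(54) = 18, φ(55) = 40, φ(56) = 24, φ(57) = 36, φ(58) = 28, φ(59) = 58, φ(60) = 16, φ(61) = 60, φ(62) = 30, φ(63) = 36, φ(64) = 32, φ(65) = 48, φ(66) = 20, φ(67) = 66, φ(68) = 32, φ(69) = 44, φ(70) = 24, φ(71) = 70, φ(72) = 24, φ(73) = 72, φ(74) = 36, φ(75) = 40, φ(76) = 36, φ(77) = 60, φ(78) = 24, φ(79) = 78, φ(80) = 32, φ(81) = 54, φ(82) = 40, φ(83) = 82, φ(84) = 24, φ(85) = 64, φ(86) = 42, φ(87) = 56, φ(88) = 40, φ(89) = 88, φ(90) = 24, φ(91) = 72, φ(92) = 44, φ(93) = 60, φ(94) = 46, φ(95) = 72, φ(96) = 32, φ(97) = 96, φ(98) = 42, φ(99) = 60, φ(100) = 40, φ(101) = 100, φ(102) = 32, φ(103) = 102, φ(104) = 48, φ(105) = 48, φ(106) = 52, φ(107) = 106, φ(108) = 36, φ(109) = 108, φ(110) = 40, φ(111) = 72, φ(112) = 48, φ(113) = 112, φ(114) = 36, φ(115) = 88, φ(116) = 56, φ(117) = 72, φ(118) = 58, φ(119) = 96, φ(120) = 32, φ(121) = 110, φ(122) = 60, φ(123) = 80, φ(124) = 60, φ(125) = 100, φ(126) = 36, φ(127) = 126, φ(128) = 64, φ(129) = 84, φ(130) = 48, φ(131) = 130, φ(132) = 40, φ(133) = 108, φ(134) = 66, φ(135) = 72, φ(136) = 64, φ(137) = 136, φ(138) = 44, φ(139) = 138, φ(140) = 48, φ(141) = 92, φ(142) = 70, φ(143) = 120, φ(144) = 48, φ(145) = 112, φ(146) = 72, φ(147) = 84, φ(148) = 72, φ(149) = 148, φ(150) = 40, φ(151) = 150, φ(152) = 72, φ(153) = 96, φ(154) = 60, φ(155) = 120, φ(156) = 48, φ(157) = 156, φ(158) = 78, φ(159) = 104, φ(160) = 64, φ(161) = 132, φ(162) = 54, φ(163) = 162, φ(164) = 80, φ(165) = 80, φ(166) = 82. Summing all 166 values: 8396. (Average order: Σ_{n ≤ x} φ(n) ~ (3/π²) x². For x = 166, (3/π²)·166² ≈ 8376.02.)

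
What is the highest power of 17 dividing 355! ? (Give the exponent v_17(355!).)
v_17(355!) = 21

Legendre's formula: v_p(n!) = Σ_{k ≥ 1} ⌊n / p^k⌋. For p = 17, n = 355, the terms are:
  ⌊355/17^1⌋ = ⌊355/17⌋ = 20
  ⌊355/17^2⌋ = ⌊355/289⌋ = 1
(the next term ⌊355/17^3⌋ = 0, terminating the sum). Summing: v_17(355!) = 20 + 1 = 21.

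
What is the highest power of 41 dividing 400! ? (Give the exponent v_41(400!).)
v_41(400!) = 9

Legendre's formula: v_p(n!) = Σ_{k ≥ 1} ⌊n / p^k⌋. For p = 41, n = 400, the terms are:
  ⌊400/41^1⌋ = ⌊400/41⌋ = 9
(the next term ⌊400/41^2⌋ = 0, terminating the sum). Summing: v_41(400!) = 9 = 9.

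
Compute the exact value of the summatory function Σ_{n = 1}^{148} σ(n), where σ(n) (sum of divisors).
Σ_{n ≤ 148} σ(n) = 18082

Compute σ(n) for each 1 ≤ n ≤ 148: σ(1) = 1, σ(2) = 3, σ(3) = 4, σ(4) = 7, σ(5) = 6, σ(6) = 12, σ(7) = 8, σ(8) = 15, σ(9) = 13, σ(10) = 18, σ(11) = 12, σ(12) = 28, σ(13) = 14, σ(14) = 24, σ(15) = 24, σ(16) = 31, σ(17) = 18, σ(18) = 39, σ(19) = 20, σ(20) = 42, σ(21) = 32, σ(22) = 36, σ(23) = 24, σ(24) = 60, σ(25) = 31, σ(26) = 42, σ(27) = 40, σ(28) = 56, σ(29) = 30, σ(30) = 72, σ(31) = 32, σ(32) = 63, σ(33) = 48, σ(34) = 54, σ(35) = 48, σ(36) = 91, σ(37) = 38, σ(38) = 60, σ(39) = 56, σ(40) = 90, σ(41) = 42, σ(42) = 96, σ(43) = 44, σ(44) = 84, σ(45) = 78, σ(46) = 72, σ(47) = 48, σ(48) = 124, σ(49) = 57, σ(50) = 93, σ(51) = 72, σ(52) = 98, σ(53) = 54, σ(54) = 120, σ(55) = 72, σ(56) = 120, σ(57) = 80, σ(58) = 90, σ(59) = 60, σ(60) = 168, σ(61) = 62, σ(62) = 96, σ(63) = 104, σ(64) = 127, σ(65) = 84, σ(66) = 144, σ(67) = 68, σ(68) = 126, σ(69) = 96, σ(70) = 144, σ(71) = 72, σ(72) = 195, σ(73) = 74, σ(74) = 114, σ(75) = 124, σ(76) = 140, σ(77) = 96, σ(78) = 168, σ(79) = 80, σ(80) = 186, σ(81) = 121, σ(82) = 126, σ(83) = 84, σ(84) = 224, σ(85) = 108, σ(86) = 132, σ(87) = 120, σ(88) = 180, σ(89) = 90, σ(90) = 234, σ(91) = 112, σ(92) = 168, σ(93) = 128, σ(94) = 144, σ(95) = 120, σ(96) = 252, σ(97) = 98, σ(98) = 171, σ(99) = 156, σ(100) = 217, σ(101) = 102, σ(102) = 216, σ(103) = 104, σ(104) = 210, σ(105) = 192, σ(106) = 162, σ(107) = 108, σ(108) = 280, σ(109) = 110, σ(110) = 216, σ(111) = 152, σ(112) = 248, σ(113) = 114, σ(114) = 240, σ(115) = 144, σ(116) = 210, σ(117) = 182, σ(118) = 180, σ(119) = 144, σ(120) = 360, σ(121) = 133, σ(122) = 186, σ(123) = 168, σ(124) = 224, σ(125) = 156, σ(126) = 312, σ(127) = 128, σ(128) = 255, σ(129) = 176, σ(130) = 252, σ(131) = 132, σ(132) = 336, σ(133) = 160, σ(134) = 204, σ(135) = 240, σ(136) = 270, σ(137) = 138, σ(138) = 288, σ(139) = 140, σ(140) = 336, σ(141) = 192, σ(142) = 216, σ(143) = 168, σ(144) = 403, σ(145) = 180, σ(146) = 222, σ(147) = 228, σ(148) = 266. Summing all 148 values: 18082. (Average order: Σ_{n ≤ x} σ(n) ~ (π²/12) x². For x = 148, (π²/12)·148² ≈ 18015.32.)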